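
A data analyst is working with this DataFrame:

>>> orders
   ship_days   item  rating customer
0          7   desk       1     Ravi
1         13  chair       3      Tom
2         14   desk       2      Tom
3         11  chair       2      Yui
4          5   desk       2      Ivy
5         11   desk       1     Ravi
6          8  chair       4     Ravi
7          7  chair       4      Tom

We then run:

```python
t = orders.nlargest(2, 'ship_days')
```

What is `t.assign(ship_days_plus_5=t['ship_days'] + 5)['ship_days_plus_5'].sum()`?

take 2 rows with largest ship_days:
   ship_days   item  rating customer
2         14   desk       2      Tom
1         13  chair       3      Tom
add column ship_days_plus_5 = t['ship_days'] + 5:
   ship_days   item  rating customer  ship_days_plus_5
2         14   desk       2      Tom                19
1         13  chair       3      Tom                18
Then the sum of column 'ship_days_plus_5': 37

37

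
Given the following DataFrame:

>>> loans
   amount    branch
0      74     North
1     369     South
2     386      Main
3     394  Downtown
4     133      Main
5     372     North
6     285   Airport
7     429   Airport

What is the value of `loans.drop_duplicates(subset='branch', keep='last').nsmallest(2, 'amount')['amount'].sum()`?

502

drop duplicate branch (keep=last):
   amount    branch
1     369     South
3     394  Downtown
4     133      Main
5     372     North
7     429   Airport
take 2 rows with smallest amount:
   amount branch
4     133   Main
1     369  South
Then the sum of column 'amount': 502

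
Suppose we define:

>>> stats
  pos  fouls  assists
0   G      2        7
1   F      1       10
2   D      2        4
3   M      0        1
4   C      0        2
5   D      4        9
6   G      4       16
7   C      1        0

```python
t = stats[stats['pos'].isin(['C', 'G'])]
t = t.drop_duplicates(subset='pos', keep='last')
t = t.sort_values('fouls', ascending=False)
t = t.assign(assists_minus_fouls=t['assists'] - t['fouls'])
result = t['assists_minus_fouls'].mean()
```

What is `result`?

5.5

filter rows where pos in ['C', 'G']:
  pos  fouls  assists
0   G      2        7
4   C      0        2
6   G      4       16
7   C      1        0
drop duplicate pos (keep=last):
  pos  fouls  assists
6   G      4       16
7   C      1        0
sort by fouls descending:
  pos  fouls  assists
6   G      4       16
7   C      1        0
add column assists_minus_fouls = t['assists'] - t['fouls']:
  pos  fouls  assists  assists_minus_fouls
6   G      4       16                   12
7   C      1        0                   -1
Hence 5.5.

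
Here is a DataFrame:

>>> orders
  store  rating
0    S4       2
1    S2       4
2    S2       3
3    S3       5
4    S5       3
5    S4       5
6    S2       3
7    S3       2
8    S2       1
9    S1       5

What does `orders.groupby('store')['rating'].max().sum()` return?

group by store, max of rating:
store
S1    5
S2    4
S3    5
S4    5
S5    3
Name: rating, dtype: int64
Reading off the sum of the resulting series, we get 22.

22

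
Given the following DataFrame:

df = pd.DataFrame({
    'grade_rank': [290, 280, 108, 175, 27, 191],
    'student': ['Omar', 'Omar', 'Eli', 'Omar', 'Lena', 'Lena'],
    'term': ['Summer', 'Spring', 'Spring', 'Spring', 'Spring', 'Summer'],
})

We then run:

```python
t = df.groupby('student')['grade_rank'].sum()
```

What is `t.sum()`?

1071

group by student, sum of grade_rank:
student
Eli     108
Lena    218
Omar    745
Name: grade_rank, dtype: int64
Then the sum of the resulting series: 1071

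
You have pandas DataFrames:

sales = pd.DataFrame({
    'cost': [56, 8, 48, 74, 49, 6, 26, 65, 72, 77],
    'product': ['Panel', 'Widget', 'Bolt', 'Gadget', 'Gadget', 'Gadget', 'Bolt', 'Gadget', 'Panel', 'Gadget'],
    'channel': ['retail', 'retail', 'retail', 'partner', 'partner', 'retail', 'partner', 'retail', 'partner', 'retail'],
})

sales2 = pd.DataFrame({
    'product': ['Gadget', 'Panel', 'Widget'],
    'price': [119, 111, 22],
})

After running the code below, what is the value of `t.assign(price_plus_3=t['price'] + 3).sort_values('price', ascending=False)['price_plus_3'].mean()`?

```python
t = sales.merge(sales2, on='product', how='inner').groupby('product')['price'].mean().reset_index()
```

87.0

merge on 'product' (how='inner') → 8 rows:
   cost product  channel  price
0    56   Panel   retail    111
1     8  Widget   retail     22
2    74  Gadget  partner    119
3    49  Gadget  partner    119
4     6  Gadget   retail    119
5    65  Gadget   retail    119
6    72   Panel  partner    111
7    77  Gadget   retail    119
group by product, mean of price:
product
Gadget    119.0
Panel     111.0
Widget     22.0
Name: price, dtype: float64
reset_index():
  product  price
0  Gadget  119.0
1   Panel  111.0
2  Widget   22.0
add column price_plus_3 = t['price'] + 3:
  product  price  price_plus_3
0  Gadget  119.0         122.0
1   Panel  111.0         114.0
2  Widget   22.0          25.0
sort by price descending:
  product  price  price_plus_3
0  Gadget  119.0         122.0
1   Panel  111.0         114.0
2  Widget   22.0          25.0
Reading off the mean of column 'price_plus_3', we get 87.0.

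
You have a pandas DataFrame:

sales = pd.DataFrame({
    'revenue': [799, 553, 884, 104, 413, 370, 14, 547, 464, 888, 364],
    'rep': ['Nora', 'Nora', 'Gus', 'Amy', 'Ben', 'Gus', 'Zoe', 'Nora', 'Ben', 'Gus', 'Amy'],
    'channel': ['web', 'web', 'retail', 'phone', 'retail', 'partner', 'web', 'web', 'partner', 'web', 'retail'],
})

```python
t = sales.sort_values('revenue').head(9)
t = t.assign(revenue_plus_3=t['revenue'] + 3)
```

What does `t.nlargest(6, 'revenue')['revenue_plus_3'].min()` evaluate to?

sort by revenue:
    revenue   rep  channel
6        14   Zoe      web
3       104   Amy    phone
10      364   Amy   retail
5       370   Gus  partner
4       413   Ben   retail
8       464   Ben  partner
7       547  Nora      web
1       553  Nora      web
0       799  Nora      web
2       884   Gus   retail
9       888   Gus      web
take first 9 rows:
    revenue   rep  channel
6        14   Zoe      web
3       104   Amy    phone
10      364   Amy   retail
5       370   Gus  partner
4       413   Ben   retail
8       464   Ben  partner
7       547  Nora      web
1       553  Nora      web
0       799  Nora      web
add column revenue_plus_3 = t['revenue'] + 3:
    revenue   rep  channel  revenue_plus_3
6        14   Zoe      web              17
3       104   Amy    phone             107
10      364   Amy   retail             367
5       370   Gus  partner             373
4       413   Ben   retail             416
8       464   Ben  partner             467
7       547  Nora      web             550
1       553  Nora      web             556
0       799  Nora      web             802
take 6 rows with largest revenue:
   revenue   rep  channel  revenue_plus_3
0      799  Nora      web             802
1      553  Nora      web             556
7      547  Nora      web             550
8      464   Ben  partner             467
4      413   Ben   retail             416
5      370   Gus  partner             373
The min of column 'revenue_plus_3' is 373.

373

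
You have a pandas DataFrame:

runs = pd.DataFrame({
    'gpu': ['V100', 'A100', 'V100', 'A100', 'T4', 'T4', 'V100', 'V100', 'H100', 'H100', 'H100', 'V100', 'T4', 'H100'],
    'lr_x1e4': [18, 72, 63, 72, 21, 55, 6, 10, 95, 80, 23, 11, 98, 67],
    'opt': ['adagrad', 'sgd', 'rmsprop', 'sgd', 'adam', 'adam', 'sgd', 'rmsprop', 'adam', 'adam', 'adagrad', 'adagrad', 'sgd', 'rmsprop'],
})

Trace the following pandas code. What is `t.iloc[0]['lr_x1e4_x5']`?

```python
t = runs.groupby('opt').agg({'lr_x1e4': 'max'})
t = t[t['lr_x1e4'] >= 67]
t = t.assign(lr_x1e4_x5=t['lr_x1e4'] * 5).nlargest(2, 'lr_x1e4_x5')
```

490

group by opt, max of lr_x1e4:
         lr_x1e4
opt             
adagrad       23
adam          95
rmsprop       67
sgd           98
filter rows where lr_x1e4 >= 67:
         lr_x1e4
opt             
adam          95
rmsprop       67
sgd           98
add column lr_x1e4_x5 = t['lr_x1e4'] * 5:
         lr_x1e4  lr_x1e4_x5
opt                         
adam          95         475
rmsprop       67         335
sgd           98         490
take 2 rows with largest lr_x1e4_x5:
      lr_x1e4  lr_x1e4_x5
opt                      
sgd        98         490
adam       95         475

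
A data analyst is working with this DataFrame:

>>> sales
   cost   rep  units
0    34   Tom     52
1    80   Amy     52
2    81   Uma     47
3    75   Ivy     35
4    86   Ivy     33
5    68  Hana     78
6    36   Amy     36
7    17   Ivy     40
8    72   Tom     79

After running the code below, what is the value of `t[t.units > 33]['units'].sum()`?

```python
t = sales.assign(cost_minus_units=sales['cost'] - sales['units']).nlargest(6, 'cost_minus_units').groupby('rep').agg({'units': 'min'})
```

add column cost_minus_units = sales['cost'] - sales['units']:
   cost   rep  units  cost_minus_units
0    34   Tom     52               -18
1    80   Amy     52                28
2    81   Uma     47                34
3    75   Ivy     35                40
4    86   Ivy     33                53
5    68  Hana     78               -10
6    36   Amy     36                 0
7    17   Ivy     40               -23
8    72   Tom     79                -7
take 6 rows with largest cost_minus_units:
   cost  rep  units  cost_minus_units
4    86  Ivy     33                53
3    75  Ivy     35                40
2    81  Uma     47                34
1    80  Amy     52                28
6    36  Amy     36                 0
8    72  Tom     79                -7
group by rep, min of units:
     units
rep       
Amy     36
Ivy     33
Tom     79
Uma     47
filter rows where units > 33:
     units
rep       
Amy     36
Tom     79
Uma     47
sum of column 'units' → 162

162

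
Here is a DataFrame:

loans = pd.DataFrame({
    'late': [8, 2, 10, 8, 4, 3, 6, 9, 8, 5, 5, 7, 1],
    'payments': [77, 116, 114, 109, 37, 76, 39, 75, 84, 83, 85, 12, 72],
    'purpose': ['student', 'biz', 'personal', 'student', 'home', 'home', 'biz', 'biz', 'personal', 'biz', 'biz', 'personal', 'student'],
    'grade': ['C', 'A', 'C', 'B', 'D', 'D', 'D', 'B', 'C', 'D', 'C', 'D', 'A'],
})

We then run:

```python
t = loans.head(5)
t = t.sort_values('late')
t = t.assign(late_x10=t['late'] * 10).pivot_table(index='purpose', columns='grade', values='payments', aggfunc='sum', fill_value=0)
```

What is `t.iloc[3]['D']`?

0

take first 5 rows:
   late  payments   purpose grade
0     8        77   student     C
1     2       116       biz     A
2    10       114  personal     C
3     8       109   student     B
4     4        37      home     D
sort by late:
   late  payments   purpose grade
1     2       116       biz     A
4     4        37      home     D
0     8        77   student     C
3     8       109   student     B
2    10       114  personal     C
add column late_x10 = t['late'] * 10:
   late  payments   purpose grade  late_x10
1     2       116       biz     A        20
4     4        37      home     D        40
0     8        77   student     C        80
3     8       109   student     B        80
2    10       114  personal     C       100
pivot: rows=purpose, cols=grade, sum(payments):
grade       A    B    C   D
purpose                    
biz       116    0    0   0
home        0    0    0  37
personal    0    0  114   0
student     0  109   77   0
Then the value at position 3, column 'D': 0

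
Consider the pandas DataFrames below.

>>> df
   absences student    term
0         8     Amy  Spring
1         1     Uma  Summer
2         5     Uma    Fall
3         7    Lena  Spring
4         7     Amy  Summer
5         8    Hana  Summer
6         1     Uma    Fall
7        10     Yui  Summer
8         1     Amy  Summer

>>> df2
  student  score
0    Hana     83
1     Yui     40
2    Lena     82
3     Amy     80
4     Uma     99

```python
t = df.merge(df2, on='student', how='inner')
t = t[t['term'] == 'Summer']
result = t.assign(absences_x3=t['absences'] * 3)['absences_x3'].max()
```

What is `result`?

30

merge on 'student' (how='inner') → 9 rows:
   absences student    term  score
0         8     Amy  Spring     80
1         1     Uma  Summer     99
2         5     Uma    Fall     99
3         7    Lena  Spring     82
4         7     Amy  Summer     80
5         8    Hana  Summer     83
6         1     Uma    Fall     99
7        10     Yui  Summer     40
8         1     Amy  Summer     80
filter rows where term == 'Summer':
   absences student    term  score
1         1     Uma  Summer     99
4         7     Amy  Summer     80
5         8    Hana  Summer     83
7        10     Yui  Summer     40
8         1     Amy  Summer     80
add column absences_x3 = t['absences'] * 3:
   absences student    term  score  absences_x3
1         1     Uma  Summer     99            3
4         7     Amy  Summer     80           21
5         8    Hana  Summer     83           24
7        10     Yui  Summer     40           30
8         1     Amy  Summer     80            3
Hence 30.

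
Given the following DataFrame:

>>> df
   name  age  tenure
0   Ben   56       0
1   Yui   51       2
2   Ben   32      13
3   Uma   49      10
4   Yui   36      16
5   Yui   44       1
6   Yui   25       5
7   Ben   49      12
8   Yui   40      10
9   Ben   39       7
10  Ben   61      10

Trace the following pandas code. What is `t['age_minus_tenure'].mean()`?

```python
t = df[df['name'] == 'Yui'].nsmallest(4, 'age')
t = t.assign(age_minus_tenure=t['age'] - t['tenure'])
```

28.25

filter rows where name == 'Yui':
  name  age  tenure
1  Yui   51       2
4  Yui   36      16
5  Yui   44       1
6  Yui   25       5
8  Yui   40      10
take 4 rows with smallest age:
  name  age  tenure
6  Yui   25       5
4  Yui   36      16
8  Yui   40      10
5  Yui   44       1
add column age_minus_tenure = t['age'] - t['tenure']:
  name  age  tenure  age_minus_tenure
6  Yui   25       5                20
4  Yui   36      16                20
8  Yui   40      10                30
5  Yui   44       1                43
Taking the mean of column 'age_minus_tenure' gives 28.25.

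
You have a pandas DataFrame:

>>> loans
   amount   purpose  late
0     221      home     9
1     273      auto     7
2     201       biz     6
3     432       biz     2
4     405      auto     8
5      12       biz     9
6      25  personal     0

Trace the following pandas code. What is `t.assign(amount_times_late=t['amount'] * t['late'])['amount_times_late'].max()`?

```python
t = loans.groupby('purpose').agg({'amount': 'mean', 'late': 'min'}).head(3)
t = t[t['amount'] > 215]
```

group by purpose: mean(amount), min(late):
          amount  late
purpose               
auto       339.0     7
biz        215.0     2
home       221.0     9
personal    25.0     0
take first 3 rows:
         amount  late
purpose              
auto      339.0     7
biz       215.0     2
home      221.0     9
filter rows where amount > 215:
         amount  late
purpose              
auto      339.0     7
home      221.0     9
add column amount_times_late = t['amount'] * t['late']:
         amount  late  amount_times_late
purpose                                 
auto      339.0     7             2373.0
home      221.0     9             1989.0

2373.0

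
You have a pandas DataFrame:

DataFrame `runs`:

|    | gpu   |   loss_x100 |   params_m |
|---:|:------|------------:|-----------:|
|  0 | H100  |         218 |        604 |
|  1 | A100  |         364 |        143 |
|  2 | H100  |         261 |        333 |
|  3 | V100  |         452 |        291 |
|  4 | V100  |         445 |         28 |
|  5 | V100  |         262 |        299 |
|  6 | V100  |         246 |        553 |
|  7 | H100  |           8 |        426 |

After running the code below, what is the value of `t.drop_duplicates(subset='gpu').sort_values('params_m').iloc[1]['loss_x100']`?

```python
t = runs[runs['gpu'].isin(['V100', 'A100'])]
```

filter rows where gpu in ['V100', 'A100']:
    gpu  loss_x100  params_m
1  A100        364       143
3  V100        452       291
4  V100        445        28
5  V100        262       299
6  V100        246       553
drop duplicate gpu (keep=first):
    gpu  loss_x100  params_m
1  A100        364       143
3  V100        452       291
sort by params_m:
    gpu  loss_x100  params_m
1  A100        364       143
3  V100        452       291
Finally, value at position 1, column 'loss_x100' = 452.

452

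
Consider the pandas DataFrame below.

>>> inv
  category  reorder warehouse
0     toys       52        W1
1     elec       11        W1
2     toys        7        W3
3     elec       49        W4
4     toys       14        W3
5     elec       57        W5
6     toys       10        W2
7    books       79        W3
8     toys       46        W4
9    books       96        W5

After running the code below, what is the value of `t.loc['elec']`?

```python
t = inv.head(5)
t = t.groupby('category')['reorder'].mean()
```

30.0

take first 5 rows:
  category  reorder warehouse
0     toys       52        W1
1     elec       11        W1
2     toys        7        W3
3     elec       49        W4
4     toys       14        W3
group by category, mean of reorder:
category
elec    30.000000
toys    24.333333
Name: reorder, dtype: float64
So loc['elec'] = 30.0.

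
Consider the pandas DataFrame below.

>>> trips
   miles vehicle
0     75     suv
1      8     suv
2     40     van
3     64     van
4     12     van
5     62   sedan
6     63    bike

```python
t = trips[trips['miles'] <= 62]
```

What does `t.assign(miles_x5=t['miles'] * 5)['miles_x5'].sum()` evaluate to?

610

filter rows where miles <= 62:
   miles vehicle
1      8     suv
2     40     van
4     12     van
5     62   sedan
add column miles_x5 = t['miles'] * 5:
   miles vehicle  miles_x5
1      8     suv        40
2     40     van       200
4     12     van        60
5     62   sedan       310
Taking the sum of column 'miles_x5' gives 610.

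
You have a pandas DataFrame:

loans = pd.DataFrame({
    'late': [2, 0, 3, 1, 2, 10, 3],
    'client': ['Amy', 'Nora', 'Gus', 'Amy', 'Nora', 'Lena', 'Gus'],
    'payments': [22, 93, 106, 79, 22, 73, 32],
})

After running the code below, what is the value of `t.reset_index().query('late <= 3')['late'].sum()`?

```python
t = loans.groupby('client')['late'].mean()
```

5.5

group by client, mean of late:
client
Amy      1.5
Gus      3.0
Lena    10.0
Nora     1.0
Name: late, dtype: float64
reset_index():
  client  late
0    Amy   1.5
1    Gus   3.0
2   Lena  10.0
3   Nora   1.0
filter rows where late <= 3:
  client  late
0    Amy   1.5
1    Gus   3.0
3   Nora   1.0
Reading off the sum of column 'late', we get 5.5.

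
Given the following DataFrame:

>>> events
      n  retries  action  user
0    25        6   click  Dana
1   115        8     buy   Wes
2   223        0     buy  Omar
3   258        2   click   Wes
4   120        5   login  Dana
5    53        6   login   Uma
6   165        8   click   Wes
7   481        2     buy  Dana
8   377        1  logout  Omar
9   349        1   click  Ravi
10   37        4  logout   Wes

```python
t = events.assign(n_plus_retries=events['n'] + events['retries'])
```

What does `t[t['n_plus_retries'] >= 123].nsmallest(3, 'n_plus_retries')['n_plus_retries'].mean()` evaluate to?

add column n_plus_retries = events['n'] + events['retries']:
      n  retries  action  user  n_plus_retries
0    25        6   click  Dana              31
1   115        8     buy   Wes             123
2   223        0     buy  Omar             223
3   258        2   click   Wes             260
4   120        5   login  Dana             125
5    53        6   login   Uma              59
6   165        8   click   Wes             173
7   481        2     buy  Dana             483
8   377        1  logout  Omar             378
9   349        1   click  Ravi             350
10   37        4  logout   Wes              41
filter rows where n_plus_retries >= 123:
     n  retries  action  user  n_plus_retries
1  115        8     buy   Wes             123
2  223        0     buy  Omar             223
3  258        2   click   Wes             260
4  120        5   login  Dana             125
6  165        8   click   Wes             173
7  481        2     buy  Dana             483
8  377        1  logout  Omar             378
9  349        1   click  Ravi             350
take 3 rows with smallest n_plus_retries:
     n  retries action  user  n_plus_retries
1  115        8    buy   Wes             123
4  120        5  login  Dana             125
6  165        8  click   Wes             173

140.333333333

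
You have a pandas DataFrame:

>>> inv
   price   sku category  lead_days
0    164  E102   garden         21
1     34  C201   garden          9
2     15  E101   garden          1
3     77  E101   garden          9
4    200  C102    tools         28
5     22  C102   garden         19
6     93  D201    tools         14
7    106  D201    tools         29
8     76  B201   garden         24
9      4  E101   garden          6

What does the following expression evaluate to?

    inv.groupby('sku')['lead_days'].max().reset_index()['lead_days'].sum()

120

group by sku, max of lead_days:
sku
B201    24
C102    28
C201     9
D201    29
E101     9
E102    21
Name: lead_days, dtype: int64
reset_index():
    sku  lead_days
0  B201         24
1  C102         28
2  C201          9
3  D201         29
4  E101          9
5  E102         21
Finally, sum of column 'lead_days' = 120.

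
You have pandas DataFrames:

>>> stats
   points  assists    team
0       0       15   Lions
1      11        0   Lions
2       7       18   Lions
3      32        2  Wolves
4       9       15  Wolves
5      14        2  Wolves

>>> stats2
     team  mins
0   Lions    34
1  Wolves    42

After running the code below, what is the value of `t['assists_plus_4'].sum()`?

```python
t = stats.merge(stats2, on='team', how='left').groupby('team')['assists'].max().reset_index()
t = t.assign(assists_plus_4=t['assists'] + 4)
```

41

merge on 'team' (how='left') → 6 rows:
   points  assists    team  mins
0       0       15   Lions    34
1      11        0   Lions    34
2       7       18   Lions    34
3      32        2  Wolves    42
4       9       15  Wolves    42
5      14        2  Wolves    42
group by team, max of assists:
team
Lions     18
Wolves    15
Name: assists, dtype: int64
reset_index():
     team  assists
0   Lions       18
1  Wolves       15
add column assists_plus_4 = t['assists'] + 4:
     team  assists  assists_plus_4
0   Lions       18              22
1  Wolves       15              19
The sum of column 'assists_plus_4' is 41.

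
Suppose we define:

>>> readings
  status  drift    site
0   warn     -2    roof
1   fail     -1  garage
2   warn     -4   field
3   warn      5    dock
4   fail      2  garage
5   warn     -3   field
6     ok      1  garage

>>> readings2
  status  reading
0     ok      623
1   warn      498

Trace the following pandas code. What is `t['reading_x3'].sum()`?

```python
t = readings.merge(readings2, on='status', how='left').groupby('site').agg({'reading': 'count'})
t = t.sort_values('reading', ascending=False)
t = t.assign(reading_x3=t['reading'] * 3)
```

merge on 'status' (how='left') → 7 rows:
  status  drift    site  reading
0   warn     -2    roof    498.0
1   fail     -1  garage      NaN
2   warn     -4   field    498.0
3   warn      5    dock    498.0
4   fail      2  garage      NaN
5   warn     -3   field    498.0
6     ok      1  garage    623.0
group by site, count of reading:
        reading
site           
dock          1
field         2
garage        1
roof          1
sort by reading descending:
        reading
site           
field         2
dock          1
garage        1
roof          1
add column reading_x3 = t['reading'] * 3:
        reading  reading_x3
site                       
field         2           6
dock          1           3
garage        1           3
roof          1           3

15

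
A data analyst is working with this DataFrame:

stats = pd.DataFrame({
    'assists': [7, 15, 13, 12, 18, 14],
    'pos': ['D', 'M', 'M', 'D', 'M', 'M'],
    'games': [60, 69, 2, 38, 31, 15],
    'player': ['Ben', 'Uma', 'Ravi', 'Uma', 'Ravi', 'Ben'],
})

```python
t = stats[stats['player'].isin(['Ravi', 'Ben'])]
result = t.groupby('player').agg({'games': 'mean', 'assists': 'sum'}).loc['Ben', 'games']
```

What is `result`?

37.5

filter rows where player in ['Ravi', 'Ben']:
   assists pos  games player
0        7   D     60    Ben
2       13   M      2   Ravi
4       18   M     31   Ravi
5       14   M     15    Ben
group by player: mean(games), sum(assists):
        games  assists
player                
Ben      37.5       21
Ravi     16.5       31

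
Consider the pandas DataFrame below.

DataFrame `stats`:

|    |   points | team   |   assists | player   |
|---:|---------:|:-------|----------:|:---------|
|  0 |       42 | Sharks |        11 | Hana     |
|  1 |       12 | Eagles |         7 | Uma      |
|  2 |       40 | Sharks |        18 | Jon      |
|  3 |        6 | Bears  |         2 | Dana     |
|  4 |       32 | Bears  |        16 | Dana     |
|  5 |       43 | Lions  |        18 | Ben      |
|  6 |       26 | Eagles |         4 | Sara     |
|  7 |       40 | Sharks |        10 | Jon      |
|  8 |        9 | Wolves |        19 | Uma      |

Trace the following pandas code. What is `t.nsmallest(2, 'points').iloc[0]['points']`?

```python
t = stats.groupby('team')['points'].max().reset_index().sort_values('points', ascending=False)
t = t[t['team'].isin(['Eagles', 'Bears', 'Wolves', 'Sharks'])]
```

9

group by team, max of points:
team
Bears     32
Eagles    26
Lions     43
Sharks    42
Wolves     9
Name: points, dtype: int64
reset_index():
     team  points
0   Bears      32
1  Eagles      26
2   Lions      43
3  Sharks      42
4  Wolves       9
sort by points descending:
     team  points
2   Lions      43
3  Sharks      42
0   Bears      32
1  Eagles      26
4  Wolves       9
filter rows where team in ['Eagles', 'Bears', 'Wolves', 'Sharks']:
     team  points
3  Sharks      42
0   Bears      32
1  Eagles      26
4  Wolves       9
take 2 rows with smallest points:
     team  points
4  Wolves       9
1  Eagles      26
Reading off the value at position 0, column 'points', we get 9.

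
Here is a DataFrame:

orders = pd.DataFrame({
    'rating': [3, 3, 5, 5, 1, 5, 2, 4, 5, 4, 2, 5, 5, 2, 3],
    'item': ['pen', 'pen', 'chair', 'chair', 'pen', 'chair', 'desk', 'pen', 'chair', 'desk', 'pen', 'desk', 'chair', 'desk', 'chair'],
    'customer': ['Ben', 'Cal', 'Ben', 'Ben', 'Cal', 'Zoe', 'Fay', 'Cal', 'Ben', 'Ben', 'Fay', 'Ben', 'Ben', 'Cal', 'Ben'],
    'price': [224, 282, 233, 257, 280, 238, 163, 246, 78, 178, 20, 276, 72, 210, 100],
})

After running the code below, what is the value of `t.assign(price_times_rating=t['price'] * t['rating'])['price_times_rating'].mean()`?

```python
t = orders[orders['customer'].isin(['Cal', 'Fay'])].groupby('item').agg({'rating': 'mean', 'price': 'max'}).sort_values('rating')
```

filter rows where customer in ['Cal', 'Fay']:
    rating  item customer  price
1        3   pen      Cal    282
4        1   pen      Cal    280
6        2  desk      Fay    163
7        4   pen      Cal    246
10       2   pen      Fay     20
13       2  desk      Cal    210
group by item: mean(rating), max(price):
      rating  price
item               
desk     2.0    210
pen      2.5    282
sort by rating:
      rating  price
item               
desk     2.0    210
pen      2.5    282
add column price_times_rating = t['price'] * t['rating']:
      rating  price  price_times_rating
item                                   
desk     2.0    210               420.0
pen      2.5    282               705.0
Reading off the mean of column 'price_times_rating', we get 562.5.

562.5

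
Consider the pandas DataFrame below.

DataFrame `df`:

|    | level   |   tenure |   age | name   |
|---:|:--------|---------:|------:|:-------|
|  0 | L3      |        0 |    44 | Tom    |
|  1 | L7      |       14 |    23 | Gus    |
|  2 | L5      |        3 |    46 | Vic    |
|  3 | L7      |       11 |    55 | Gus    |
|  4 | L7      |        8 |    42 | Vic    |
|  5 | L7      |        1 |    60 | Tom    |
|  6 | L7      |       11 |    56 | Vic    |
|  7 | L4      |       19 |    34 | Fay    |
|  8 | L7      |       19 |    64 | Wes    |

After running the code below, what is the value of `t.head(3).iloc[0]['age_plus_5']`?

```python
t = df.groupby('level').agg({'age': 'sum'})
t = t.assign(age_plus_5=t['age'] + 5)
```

group by level, sum of age:
       age
level     
L3      44
L4      34
L5      46
L7     300
add column age_plus_5 = t['age'] + 5:
       age  age_plus_5
level                 
L3      44          49
L4      34          39
L5      46          51
L7     300         305
take first 3 rows:
       age  age_plus_5
level                 
L3      44          49
L4      34          39
L5      46          51
Hence 49.

49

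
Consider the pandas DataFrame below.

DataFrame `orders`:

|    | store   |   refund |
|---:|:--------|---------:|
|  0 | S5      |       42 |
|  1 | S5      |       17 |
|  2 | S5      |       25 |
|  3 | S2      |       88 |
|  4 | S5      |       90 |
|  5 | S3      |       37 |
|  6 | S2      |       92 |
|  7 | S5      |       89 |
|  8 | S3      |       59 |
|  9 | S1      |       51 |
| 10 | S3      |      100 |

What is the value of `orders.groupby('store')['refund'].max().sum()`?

group by store, max of refund:
store
S1     51
S2     92
S3    100
S5     90
Name: refund, dtype: int64
The sum of the resulting series is 333.

333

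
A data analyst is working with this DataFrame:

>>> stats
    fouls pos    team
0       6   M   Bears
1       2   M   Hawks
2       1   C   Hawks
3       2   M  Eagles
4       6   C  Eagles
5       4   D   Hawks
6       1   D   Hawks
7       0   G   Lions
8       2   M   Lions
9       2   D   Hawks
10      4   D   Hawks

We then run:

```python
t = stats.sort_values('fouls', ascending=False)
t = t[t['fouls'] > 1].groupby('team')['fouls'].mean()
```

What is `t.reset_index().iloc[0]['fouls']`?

sort by fouls descending:
    fouls pos    team
0       6   M   Bears
4       6   C  Eagles
5       4   D   Hawks
10      4   D   Hawks
1       2   M   Hawks
3       2   M  Eagles
8       2   M   Lions
9       2   D   Hawks
2       1   C   Hawks
6       1   D   Hawks
7       0   G   Lions
filter rows where fouls > 1:
    fouls pos    team
0       6   M   Bears
4       6   C  Eagles
5       4   D   Hawks
10      4   D   Hawks
1       2   M   Hawks
3       2   M  Eagles
8       2   M   Lions
9       2   D   Hawks
group by team, mean of fouls:
team
Bears     6.0
Eagles    4.0
Hawks     3.0
Lions     2.0
Name: fouls, dtype: float64
reset_index():
     team  fouls
0   Bears    6.0
1  Eagles    4.0
2   Hawks    3.0
3   Lions    2.0
value at position 0, column 'fouls' → 6.0

6.0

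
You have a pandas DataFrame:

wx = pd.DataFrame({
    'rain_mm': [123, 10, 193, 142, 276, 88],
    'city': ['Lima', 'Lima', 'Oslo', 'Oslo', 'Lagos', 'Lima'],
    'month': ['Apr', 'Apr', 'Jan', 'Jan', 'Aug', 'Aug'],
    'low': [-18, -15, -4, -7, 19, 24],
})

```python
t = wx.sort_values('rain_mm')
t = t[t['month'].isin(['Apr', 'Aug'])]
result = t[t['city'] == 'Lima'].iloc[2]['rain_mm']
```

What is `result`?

123

sort by rain_mm:
   rain_mm   city month  low
1       10   Lima   Apr  -15
5       88   Lima   Aug   24
0      123   Lima   Apr  -18
3      142   Oslo   Jan   -7
2      193   Oslo   Jan   -4
4      276  Lagos   Aug   19
filter rows where month in ['Apr', 'Aug']:
   rain_mm   city month  low
1       10   Lima   Apr  -15
5       88   Lima   Aug   24
0      123   Lima   Apr  -18
4      276  Lagos   Aug   19
filter rows where city == 'Lima':
   rain_mm  city month  low
1       10  Lima   Apr  -15
5       88  Lima   Aug   24
0      123  Lima   Apr  -18
So iloc[2]['rain_mm'] = 123.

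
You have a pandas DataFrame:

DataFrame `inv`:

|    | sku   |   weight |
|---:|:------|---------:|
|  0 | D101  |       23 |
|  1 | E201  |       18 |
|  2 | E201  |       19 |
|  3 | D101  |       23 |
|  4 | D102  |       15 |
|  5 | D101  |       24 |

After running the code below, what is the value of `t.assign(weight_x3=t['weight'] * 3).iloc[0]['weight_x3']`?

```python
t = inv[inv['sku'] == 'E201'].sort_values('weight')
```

filter rows where sku == 'E201':
    sku  weight
1  E201      18
2  E201      19
sort by weight:
    sku  weight
1  E201      18
2  E201      19
add column weight_x3 = t['weight'] * 3:
    sku  weight  weight_x3
1  E201      18         54
2  E201      19         57

54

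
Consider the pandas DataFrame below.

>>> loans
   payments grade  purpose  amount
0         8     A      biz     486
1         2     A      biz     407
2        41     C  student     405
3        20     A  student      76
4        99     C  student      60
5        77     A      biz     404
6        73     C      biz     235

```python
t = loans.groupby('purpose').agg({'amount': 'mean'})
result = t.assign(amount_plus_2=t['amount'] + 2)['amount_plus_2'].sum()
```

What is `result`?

group by purpose, mean of amount:
             amount
purpose            
biz      383.000000
student  180.333333
add column amount_plus_2 = t['amount'] + 2:
             amount  amount_plus_2
purpose                           
biz      383.000000     385.000000
student  180.333333     182.333333

567.333333333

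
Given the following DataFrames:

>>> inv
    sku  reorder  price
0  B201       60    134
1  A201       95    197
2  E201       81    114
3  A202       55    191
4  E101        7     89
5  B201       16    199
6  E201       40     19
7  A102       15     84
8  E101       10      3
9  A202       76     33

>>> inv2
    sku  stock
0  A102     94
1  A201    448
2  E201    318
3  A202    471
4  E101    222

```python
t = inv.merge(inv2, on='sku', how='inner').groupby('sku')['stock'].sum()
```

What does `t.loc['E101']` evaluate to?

merge on 'sku' (how='inner') → 8 rows:
    sku  reorder  price  stock
0  A201       95    197    448
1  E201       81    114    318
2  A202       55    191    471
3  E101        7     89    222
4  E201       40     19    318
5  A102       15     84     94
6  E101       10      3    222
7  A202       76     33    471
group by sku, sum of stock:
sku
A102     94
A201    448
A202    942
E101    444
E201    636
Name: stock, dtype: int64

444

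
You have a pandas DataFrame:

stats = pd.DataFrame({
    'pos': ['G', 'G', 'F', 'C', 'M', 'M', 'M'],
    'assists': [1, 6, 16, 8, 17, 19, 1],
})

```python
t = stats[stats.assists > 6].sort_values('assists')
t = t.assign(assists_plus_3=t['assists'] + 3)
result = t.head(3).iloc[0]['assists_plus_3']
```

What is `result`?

11

filter rows where assists > 6:
  pos  assists
2   F       16
3   C        8
4   M       17
5   M       19
sort by assists:
  pos  assists
3   C        8
2   F       16
4   M       17
5   M       19
add column assists_plus_3 = t['assists'] + 3:
  pos  assists  assists_plus_3
3   C        8              11
2   F       16              19
4   M       17              20
5   M       19              22
take first 3 rows:
  pos  assists  assists_plus_3
3   C        8              11
2   F       16              19
4   M       17              20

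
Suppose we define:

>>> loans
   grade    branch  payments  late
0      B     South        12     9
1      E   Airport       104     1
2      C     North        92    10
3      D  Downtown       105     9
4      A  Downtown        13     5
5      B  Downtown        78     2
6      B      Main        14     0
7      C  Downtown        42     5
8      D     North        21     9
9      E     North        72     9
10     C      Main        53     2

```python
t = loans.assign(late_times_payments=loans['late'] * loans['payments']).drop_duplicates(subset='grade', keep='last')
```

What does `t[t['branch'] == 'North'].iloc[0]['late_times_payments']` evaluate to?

189

add column late_times_payments = loans['late'] * loans['payments']:
   grade    branch  payments  late  late_times_payments
0      B     South        12     9                  108
1      E   Airport       104     1                  104
2      C     North        92    10                  920
3      D  Downtown       105     9                  945
4      A  Downtown        13     5                   65
5      B  Downtown        78     2                  156
6      B      Main        14     0                    0
7      C  Downtown        42     5                  210
8      D     North        21     9                  189
9      E     North        72     9                  648
10     C      Main        53     2                  106
drop duplicate grade (keep=last):
   grade    branch  payments  late  late_times_payments
4      A  Downtown        13     5                   65
6      B      Main        14     0                    0
8      D     North        21     9                  189
9      E     North        72     9                  648
10     C      Main        53     2                  106
filter rows where branch == 'North':
  grade branch  payments  late  late_times_payments
8     D  North        21     9                  189
9     E  North        72     9                  648
Finally, value at position 0, column 'late_times_payments' = 189.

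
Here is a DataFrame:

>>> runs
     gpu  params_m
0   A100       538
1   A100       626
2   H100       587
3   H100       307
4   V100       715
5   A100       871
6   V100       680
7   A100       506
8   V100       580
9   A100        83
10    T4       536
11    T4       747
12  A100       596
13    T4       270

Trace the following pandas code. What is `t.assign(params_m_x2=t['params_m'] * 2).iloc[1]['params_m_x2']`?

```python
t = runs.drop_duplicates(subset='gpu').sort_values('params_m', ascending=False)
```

drop duplicate gpu (keep=first):
     gpu  params_m
0   A100       538
2   H100       587
4   V100       715
10    T4       536
sort by params_m descending:
     gpu  params_m
4   V100       715
2   H100       587
0   A100       538
10    T4       536
add column params_m_x2 = t['params_m'] * 2:
     gpu  params_m  params_m_x2
4   V100       715         1430
2   H100       587         1174
0   A100       538         1076
10    T4       536         1072
Then the value at position 1, column 'params_m_x2': 1174

1174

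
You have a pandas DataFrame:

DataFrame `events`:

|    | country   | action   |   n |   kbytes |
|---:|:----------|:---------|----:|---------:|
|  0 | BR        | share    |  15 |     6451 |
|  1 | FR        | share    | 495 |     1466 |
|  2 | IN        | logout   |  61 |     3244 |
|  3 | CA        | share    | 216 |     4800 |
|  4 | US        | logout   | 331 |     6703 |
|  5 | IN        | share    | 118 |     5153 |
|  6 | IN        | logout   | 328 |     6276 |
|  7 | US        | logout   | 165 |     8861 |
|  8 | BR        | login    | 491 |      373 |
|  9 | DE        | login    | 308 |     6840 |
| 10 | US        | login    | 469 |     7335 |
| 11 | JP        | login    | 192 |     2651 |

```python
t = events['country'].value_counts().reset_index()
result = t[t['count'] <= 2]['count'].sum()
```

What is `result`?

value_counts of country:
country
IN    3
US    3
BR    2
FR    1
CA    1
DE    1
JP    1
Name: count, dtype: int64
reset_index():
  country  count
0      IN      3
1      US      3
2      BR      2
3      FR      1
4      CA      1
5      DE      1
6      JP      1
filter rows where count <= 2:
  country  count
2      BR      2
3      FR      1
4      CA      1
5      DE      1
6      JP      1

6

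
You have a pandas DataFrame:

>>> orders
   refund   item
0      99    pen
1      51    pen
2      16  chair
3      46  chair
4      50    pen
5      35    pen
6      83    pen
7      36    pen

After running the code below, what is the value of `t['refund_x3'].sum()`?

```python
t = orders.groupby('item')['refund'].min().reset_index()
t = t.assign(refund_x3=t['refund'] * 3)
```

group by item, min of refund:
item
chair    16
pen      35
Name: refund, dtype: int64
reset_index():
    item  refund
0  chair      16
1    pen      35
add column refund_x3 = t['refund'] * 3:
    item  refund  refund_x3
0  chair      16         48
1    pen      35        105
Then the sum of column 'refund_x3': 153

153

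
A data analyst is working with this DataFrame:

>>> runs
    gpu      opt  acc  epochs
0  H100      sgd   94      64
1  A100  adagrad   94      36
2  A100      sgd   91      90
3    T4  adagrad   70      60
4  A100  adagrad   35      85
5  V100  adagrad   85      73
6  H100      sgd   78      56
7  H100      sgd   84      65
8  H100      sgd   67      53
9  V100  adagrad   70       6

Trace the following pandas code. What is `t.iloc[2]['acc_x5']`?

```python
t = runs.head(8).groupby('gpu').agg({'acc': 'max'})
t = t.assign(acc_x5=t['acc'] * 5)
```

take first 8 rows:
    gpu      opt  acc  epochs
0  H100      sgd   94      64
1  A100  adagrad   94      36
2  A100      sgd   91      90
3    T4  adagrad   70      60
4  A100  adagrad   35      85
5  V100  adagrad   85      73
6  H100      sgd   78      56
7  H100      sgd   84      65
group by gpu, max of acc:
      acc
gpu      
A100   94
H100   94
T4     70
V100   85
add column acc_x5 = t['acc'] * 5:
      acc  acc_x5
gpu              
A100   94     470
H100   94     470
T4     70     350
V100   85     425
Hence 350.

350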